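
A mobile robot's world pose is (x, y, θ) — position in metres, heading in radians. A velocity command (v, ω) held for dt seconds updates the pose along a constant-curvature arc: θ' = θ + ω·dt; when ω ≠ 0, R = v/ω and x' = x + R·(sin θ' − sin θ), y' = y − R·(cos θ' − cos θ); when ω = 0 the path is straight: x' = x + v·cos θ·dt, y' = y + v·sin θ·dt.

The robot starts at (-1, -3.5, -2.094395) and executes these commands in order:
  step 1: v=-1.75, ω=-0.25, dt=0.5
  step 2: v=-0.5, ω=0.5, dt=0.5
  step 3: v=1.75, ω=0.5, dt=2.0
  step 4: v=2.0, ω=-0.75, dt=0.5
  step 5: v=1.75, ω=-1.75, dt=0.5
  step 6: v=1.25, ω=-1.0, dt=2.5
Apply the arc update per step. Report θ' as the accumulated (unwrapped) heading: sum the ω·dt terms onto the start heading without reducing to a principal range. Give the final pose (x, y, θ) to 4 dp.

(-2.0758, -6.8692, -4.7194)

step 1: θ'=-2.2194 (R=7.0000) → pose (-0.5163, -2.7715, -2.2194)
step 2: θ'=-1.9694 (R=-1.0000) → pose (-0.3917, -2.5556, -1.9694)
step 3: θ'=-0.9694 (R=3.5000) → pose (-0.0519, -5.8943, -0.9694)
step 4: θ'=-1.3444 (R=-2.6667) → pose (0.3479, -6.8045, -1.3444)
step 5: θ'=-2.2194 (R=-1.0000) → pose (0.1703, -7.6331, -2.2194)
step 6: θ'=-4.7194 (R=-1.2500) → pose (-2.0758, -6.8692, -4.7194)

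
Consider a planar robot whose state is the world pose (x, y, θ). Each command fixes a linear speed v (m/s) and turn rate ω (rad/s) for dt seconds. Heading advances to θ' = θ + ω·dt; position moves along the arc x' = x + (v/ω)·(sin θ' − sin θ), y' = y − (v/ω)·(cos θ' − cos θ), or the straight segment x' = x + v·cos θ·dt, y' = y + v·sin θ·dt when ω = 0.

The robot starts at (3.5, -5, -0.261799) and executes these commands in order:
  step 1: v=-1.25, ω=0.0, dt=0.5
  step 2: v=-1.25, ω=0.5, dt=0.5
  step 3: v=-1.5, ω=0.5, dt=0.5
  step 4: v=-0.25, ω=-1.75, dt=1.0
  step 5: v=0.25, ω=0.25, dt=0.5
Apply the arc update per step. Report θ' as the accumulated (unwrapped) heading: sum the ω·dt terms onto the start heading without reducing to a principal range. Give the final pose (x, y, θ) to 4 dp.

step 1: θ'=-0.2618 (straight) → pose (2.8963, -4.8382, -0.2618)
step 2: θ'=-0.0118 (R=-2.5000) → pose (2.2787, -4.7532, -0.0118)
step 3: θ'=0.2382 (R=-3.0000) → pose (1.5355, -4.8377, 0.2382)
step 4: θ'=-1.5118 (R=0.1429) → pose (1.3592, -4.7073, -1.5118)
step 5: θ'=-1.3868 (R=1.0000) → pose (1.3743, -4.8313, -1.3868)

(1.3743, -4.8313, -1.3868)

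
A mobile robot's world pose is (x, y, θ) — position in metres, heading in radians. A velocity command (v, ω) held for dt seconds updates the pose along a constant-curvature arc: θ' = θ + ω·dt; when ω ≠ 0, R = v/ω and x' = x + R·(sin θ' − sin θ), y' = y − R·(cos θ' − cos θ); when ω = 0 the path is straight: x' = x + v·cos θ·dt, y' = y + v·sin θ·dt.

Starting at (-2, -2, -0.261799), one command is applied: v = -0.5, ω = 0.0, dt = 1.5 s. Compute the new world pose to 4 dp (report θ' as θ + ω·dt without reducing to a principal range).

(-2.7244, -1.8059, -0.2618)

θ' = -0.2618 + 0.0·1.5 = -0.2618
ω = 0 → straight: x' = -2 + -0.5·cos(-0.2618)·1.5 = -2.7244
y' = -2 + -0.5·sin(-0.2618)·1.5 = -1.8059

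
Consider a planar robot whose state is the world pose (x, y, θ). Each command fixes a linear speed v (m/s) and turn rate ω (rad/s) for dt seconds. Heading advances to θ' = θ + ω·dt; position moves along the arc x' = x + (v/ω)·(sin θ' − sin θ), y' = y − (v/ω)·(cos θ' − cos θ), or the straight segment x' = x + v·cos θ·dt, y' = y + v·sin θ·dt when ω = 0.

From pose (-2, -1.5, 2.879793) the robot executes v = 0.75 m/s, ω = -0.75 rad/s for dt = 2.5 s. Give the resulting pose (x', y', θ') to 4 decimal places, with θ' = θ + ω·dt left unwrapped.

(-2.5852, 0.0022, 1.0048)

θ' = 2.8798 + -0.75·2.5 = 1.0048
R = v/ω = 0.75/-0.75 = -1.0000
x' = -2 + -1.0000·(sin 1.0048 − sin 2.8798) = -2.5852
y' = -1.5 − -1.0000·(cos 1.0048 − cos 2.8798) = 0.0022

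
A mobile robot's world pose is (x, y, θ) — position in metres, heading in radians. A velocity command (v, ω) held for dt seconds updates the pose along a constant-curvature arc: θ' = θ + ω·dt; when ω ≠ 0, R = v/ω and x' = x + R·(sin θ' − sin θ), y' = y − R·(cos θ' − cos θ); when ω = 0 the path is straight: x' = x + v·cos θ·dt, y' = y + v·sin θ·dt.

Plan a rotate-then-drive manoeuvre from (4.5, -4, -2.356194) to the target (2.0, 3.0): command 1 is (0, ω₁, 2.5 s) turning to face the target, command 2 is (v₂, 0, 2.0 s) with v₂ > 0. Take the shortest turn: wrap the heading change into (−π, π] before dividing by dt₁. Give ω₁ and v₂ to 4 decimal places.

heading to target = atan2(3−-4, 2−4.5) = 1.9138
Δθ = wrap(1.9138 − -2.3562) = -2.0132; ω₁ = Δθ/dt₁ = -0.8053
distance = √((2−4.5)² + (3−-4)²) = 7.4330; v₂ = distance/dt₂ = 3.7165

ω₁ = -0.8053, v₂ = 3.7165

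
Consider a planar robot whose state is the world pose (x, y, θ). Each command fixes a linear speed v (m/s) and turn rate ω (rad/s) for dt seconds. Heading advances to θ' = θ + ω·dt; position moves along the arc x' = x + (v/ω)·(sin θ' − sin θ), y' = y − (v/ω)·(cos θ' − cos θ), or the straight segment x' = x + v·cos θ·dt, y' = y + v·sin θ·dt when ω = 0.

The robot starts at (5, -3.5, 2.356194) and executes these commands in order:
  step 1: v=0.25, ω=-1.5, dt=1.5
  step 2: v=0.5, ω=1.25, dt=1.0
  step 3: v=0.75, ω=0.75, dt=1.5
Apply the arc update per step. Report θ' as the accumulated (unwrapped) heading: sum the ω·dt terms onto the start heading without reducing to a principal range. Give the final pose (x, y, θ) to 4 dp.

(5.0850, -1.9012, 2.4812)

step 1: θ'=0.1062 (R=-0.1667) → pose (5.1002, -3.2164, 0.1062)
step 2: θ'=1.3562 (R=0.4000) → pose (5.4486, -2.9039, 1.3562)
step 3: θ'=2.4812 (R=1.0000) → pose (5.0850, -1.9012, 2.4812)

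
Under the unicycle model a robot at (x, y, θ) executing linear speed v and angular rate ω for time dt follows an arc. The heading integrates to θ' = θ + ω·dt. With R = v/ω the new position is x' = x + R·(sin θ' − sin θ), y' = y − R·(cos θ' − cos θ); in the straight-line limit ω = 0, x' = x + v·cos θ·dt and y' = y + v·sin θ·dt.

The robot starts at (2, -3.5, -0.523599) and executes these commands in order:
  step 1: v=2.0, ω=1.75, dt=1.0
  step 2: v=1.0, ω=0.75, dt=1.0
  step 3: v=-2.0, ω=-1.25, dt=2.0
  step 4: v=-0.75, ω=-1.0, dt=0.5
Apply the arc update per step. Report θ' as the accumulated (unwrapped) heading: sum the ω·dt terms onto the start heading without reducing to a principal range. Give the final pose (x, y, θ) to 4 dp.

(1.0816, -3.6775, -1.0236)

step 1: θ'=1.2264 (R=1.1429) → pose (3.6472, -2.8961, 1.2264)
step 2: θ'=1.9764 (R=1.3333) → pose (3.6173, -1.9198, 1.9764)
step 3: θ'=-0.5236 (R=1.6000) → pose (1.3471, -3.9368, -0.5236)
step 4: θ'=-1.0236 (R=0.7500) → pose (1.0816, -3.6775, -1.0236)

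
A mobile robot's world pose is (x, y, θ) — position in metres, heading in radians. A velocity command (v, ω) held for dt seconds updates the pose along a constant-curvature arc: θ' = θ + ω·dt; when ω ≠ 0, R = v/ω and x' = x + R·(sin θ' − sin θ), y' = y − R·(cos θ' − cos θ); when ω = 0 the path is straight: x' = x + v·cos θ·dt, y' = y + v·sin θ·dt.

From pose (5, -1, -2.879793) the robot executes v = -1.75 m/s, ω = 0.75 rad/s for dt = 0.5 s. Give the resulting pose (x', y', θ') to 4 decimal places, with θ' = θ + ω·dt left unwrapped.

(5.7835, -0.6222, -2.5048)

θ' = -2.8798 + 0.75·0.5 = -2.5048
R = v/ω = -1.75/0.75 = -2.3333
x' = 5 + -2.3333·(sin -2.5048 − sin -2.8798) = 5.7835
y' = -1 − -2.3333·(cos -2.5048 − cos -2.8798) = -0.6222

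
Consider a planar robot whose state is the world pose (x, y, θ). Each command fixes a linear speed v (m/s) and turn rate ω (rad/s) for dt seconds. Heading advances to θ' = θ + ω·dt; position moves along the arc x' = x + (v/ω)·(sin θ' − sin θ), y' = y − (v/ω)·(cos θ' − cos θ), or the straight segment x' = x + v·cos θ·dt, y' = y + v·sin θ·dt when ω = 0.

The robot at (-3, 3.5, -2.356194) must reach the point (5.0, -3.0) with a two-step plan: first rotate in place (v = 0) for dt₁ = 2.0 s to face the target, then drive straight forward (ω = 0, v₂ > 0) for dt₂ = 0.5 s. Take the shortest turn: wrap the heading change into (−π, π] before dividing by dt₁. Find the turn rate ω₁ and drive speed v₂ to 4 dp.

ω₁ = 0.8369, v₂ = 20.6155

heading to target = atan2(-3−3.5, 5−-3) = -0.6823
Δθ = wrap(-0.6823 − -2.3562) = 1.6739; ω₁ = Δθ/dt₁ = 0.8369
distance = √((5−-3)² + (-3−3.5)²) = 10.3078; v₂ = distance/dt₂ = 20.6155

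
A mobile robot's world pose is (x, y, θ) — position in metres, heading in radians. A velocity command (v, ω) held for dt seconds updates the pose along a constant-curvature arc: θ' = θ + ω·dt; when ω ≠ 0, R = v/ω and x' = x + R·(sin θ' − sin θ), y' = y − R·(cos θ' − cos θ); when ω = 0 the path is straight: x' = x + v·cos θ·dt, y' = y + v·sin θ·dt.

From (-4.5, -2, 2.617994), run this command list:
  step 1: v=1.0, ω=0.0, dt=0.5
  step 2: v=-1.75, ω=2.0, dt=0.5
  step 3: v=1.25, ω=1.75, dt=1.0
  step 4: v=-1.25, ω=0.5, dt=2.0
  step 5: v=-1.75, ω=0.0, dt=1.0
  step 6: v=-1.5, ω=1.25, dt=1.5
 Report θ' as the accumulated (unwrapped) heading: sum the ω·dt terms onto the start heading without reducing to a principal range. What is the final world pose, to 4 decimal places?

step 1: θ'=2.6180 (straight) → pose (-4.9330, -1.7500, 2.6180)
step 2: θ'=3.6180 (R=-0.8750) → pose (-4.0943, -1.7698, 3.6180)
step 3: θ'=5.3680 (R=0.7143) → pose (-4.3329, -2.8400, 5.3680)
step 4: θ'=6.3680 (R=-2.5000) → pose (-6.5264, -1.8731, 6.3680)
step 5: θ'=6.3680 (straight) → pose (-8.2701, -2.0213, 6.3680)
step 6: θ'=8.2430 (R=-1.2000) → pose (-9.2788, -3.6721, 8.2430)

(-9.2788, -3.6721, 8.2430)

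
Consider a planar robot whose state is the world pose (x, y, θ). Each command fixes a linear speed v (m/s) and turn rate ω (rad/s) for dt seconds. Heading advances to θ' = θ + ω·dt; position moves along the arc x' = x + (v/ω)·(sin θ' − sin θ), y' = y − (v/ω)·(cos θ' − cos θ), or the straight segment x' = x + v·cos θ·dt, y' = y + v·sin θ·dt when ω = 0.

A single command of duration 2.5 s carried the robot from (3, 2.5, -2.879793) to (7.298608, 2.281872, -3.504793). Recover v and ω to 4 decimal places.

v = -1.7500, ω = -0.2500

Δθ = -3.504793 − -2.879793 = -0.625000
ω = Δθ/dt = -0.625000/2.5 = -0.2500
R = Δx/(sin θ' − sin θ) = 7.0000
v = R·ω = 7.0000·-0.2500 = -1.7500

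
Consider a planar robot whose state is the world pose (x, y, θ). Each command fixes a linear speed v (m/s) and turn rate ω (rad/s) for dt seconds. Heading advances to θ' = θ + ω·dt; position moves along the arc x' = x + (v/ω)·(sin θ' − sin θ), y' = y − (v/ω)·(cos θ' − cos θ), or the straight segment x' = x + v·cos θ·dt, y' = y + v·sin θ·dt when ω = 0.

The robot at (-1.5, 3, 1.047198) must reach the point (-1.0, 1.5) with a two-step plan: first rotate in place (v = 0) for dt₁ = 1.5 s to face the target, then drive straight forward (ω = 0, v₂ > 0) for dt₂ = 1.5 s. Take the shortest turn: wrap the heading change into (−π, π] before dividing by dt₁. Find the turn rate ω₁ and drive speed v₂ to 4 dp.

ω₁ = -1.5308, v₂ = 1.0541

heading to target = atan2(1.5−3, -1−-1.5) = -1.2490
Δθ = wrap(-1.2490 − 1.0472) = -2.2962; ω₁ = Δθ/dt₁ = -1.5308
distance = √((-1−-1.5)² + (1.5−3)²) = 1.5811; v₂ = distance/dt₂ = 1.0541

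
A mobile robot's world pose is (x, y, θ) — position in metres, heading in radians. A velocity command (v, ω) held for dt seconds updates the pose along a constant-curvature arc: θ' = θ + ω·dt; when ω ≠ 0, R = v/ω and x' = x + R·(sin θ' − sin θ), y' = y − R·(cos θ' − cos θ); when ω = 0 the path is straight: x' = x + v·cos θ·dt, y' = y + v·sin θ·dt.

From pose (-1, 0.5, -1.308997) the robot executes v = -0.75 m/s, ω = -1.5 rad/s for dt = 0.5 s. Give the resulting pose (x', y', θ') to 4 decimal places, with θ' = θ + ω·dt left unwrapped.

θ' = -1.3090 + -1.5·0.5 = -2.0590
R = v/ω = -0.75/-1.5 = 0.5000
x' = -1 + 0.5000·(sin -2.0590 − sin -1.3090) = -0.9586
y' = 0.5 − 0.5000·(cos -2.0590 − cos -1.3090) = 0.8639

(-0.9586, 0.8639, -2.0590)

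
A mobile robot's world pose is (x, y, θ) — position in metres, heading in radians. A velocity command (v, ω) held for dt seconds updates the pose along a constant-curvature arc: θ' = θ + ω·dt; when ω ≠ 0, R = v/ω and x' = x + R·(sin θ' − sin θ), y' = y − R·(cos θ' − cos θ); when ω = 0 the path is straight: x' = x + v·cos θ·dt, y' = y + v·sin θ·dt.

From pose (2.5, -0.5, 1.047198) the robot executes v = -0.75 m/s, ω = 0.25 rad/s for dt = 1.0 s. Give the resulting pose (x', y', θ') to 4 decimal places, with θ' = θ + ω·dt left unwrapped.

θ' = 1.0472 + 0.25·1.0 = 1.2972
R = v/ω = -0.75/0.25 = -3.0000
x' = 2.5 + -3.0000·(sin 1.2972 − sin 1.0472) = 2.2097
y' = -0.5 − -3.0000·(cos 1.2972 − cos 1.0472) = -1.1894

(2.2097, -1.1894, 1.2972)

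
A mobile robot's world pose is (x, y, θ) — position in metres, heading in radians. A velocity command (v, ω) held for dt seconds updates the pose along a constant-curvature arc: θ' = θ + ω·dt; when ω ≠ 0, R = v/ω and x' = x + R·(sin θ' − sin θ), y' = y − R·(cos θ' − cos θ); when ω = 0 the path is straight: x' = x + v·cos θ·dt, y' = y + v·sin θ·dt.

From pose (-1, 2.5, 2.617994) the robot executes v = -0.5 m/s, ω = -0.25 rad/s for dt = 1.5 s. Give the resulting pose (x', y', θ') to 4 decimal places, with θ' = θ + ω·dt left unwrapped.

(-0.4351, 2.0134, 2.2430)

θ' = 2.6180 + -0.25·1.5 = 2.2430
R = v/ω = -0.5/-0.25 = 2.0000
x' = -1 + 2.0000·(sin 2.2430 − sin 2.6180) = -0.4351
y' = 2.5 − 2.0000·(cos 2.2430 − cos 2.6180) = 2.0134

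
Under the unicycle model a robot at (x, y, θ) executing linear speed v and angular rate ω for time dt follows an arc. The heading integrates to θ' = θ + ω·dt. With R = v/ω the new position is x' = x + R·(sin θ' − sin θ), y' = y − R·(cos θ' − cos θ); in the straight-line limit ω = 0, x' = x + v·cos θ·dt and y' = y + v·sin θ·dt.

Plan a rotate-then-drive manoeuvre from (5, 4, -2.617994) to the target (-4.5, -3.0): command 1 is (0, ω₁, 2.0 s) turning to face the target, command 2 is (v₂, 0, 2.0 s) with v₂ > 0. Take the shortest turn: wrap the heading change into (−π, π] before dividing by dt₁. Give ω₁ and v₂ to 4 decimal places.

ω₁ = 0.0557, v₂ = 5.9002

heading to target = atan2(-3−4, -4.5−5) = -2.5066
Δθ = wrap(-2.5066 − -2.6180) = 0.1114; ω₁ = Δθ/dt₁ = 0.0557
distance = √((-4.5−5)² + (-3−4)²) = 11.8004; v₂ = distance/dt₂ = 5.9002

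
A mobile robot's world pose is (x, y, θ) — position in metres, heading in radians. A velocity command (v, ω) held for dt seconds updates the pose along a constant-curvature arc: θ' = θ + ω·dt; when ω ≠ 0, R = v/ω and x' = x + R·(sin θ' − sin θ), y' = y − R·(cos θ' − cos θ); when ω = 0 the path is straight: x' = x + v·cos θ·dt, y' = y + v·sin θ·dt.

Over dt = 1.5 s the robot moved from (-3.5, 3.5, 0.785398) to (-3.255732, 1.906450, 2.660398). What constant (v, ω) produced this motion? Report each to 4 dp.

v = -1.2500, ω = 1.2500

Δθ = 2.660398 − 0.785398 = 1.875000
ω = Δθ/dt = 1.875000/1.5 = 1.2500
R = −Δy/(cos θ' − cos θ) = -1.0000
v = R·ω = -1.0000·1.2500 = -1.2500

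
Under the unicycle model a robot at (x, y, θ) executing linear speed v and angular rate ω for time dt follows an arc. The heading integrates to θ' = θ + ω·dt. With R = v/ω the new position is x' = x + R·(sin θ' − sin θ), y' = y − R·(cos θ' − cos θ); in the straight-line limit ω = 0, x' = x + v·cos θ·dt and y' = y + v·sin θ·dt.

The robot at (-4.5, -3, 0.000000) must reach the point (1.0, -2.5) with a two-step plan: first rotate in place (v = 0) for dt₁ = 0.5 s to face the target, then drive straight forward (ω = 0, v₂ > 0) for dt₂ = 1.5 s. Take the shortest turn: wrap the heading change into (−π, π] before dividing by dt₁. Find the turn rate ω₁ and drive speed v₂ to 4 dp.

ω₁ = 0.1813, v₂ = 3.6818

heading to target = atan2(-2.5−-3, 1−-4.5) = 0.0907
Δθ = wrap(0.0907 − 0.0000) = 0.0907; ω₁ = Δθ/dt₁ = 0.1813
distance = √((1−-4.5)² + (-2.5−-3)²) = 5.5227; v₂ = distance/dt₂ = 3.6818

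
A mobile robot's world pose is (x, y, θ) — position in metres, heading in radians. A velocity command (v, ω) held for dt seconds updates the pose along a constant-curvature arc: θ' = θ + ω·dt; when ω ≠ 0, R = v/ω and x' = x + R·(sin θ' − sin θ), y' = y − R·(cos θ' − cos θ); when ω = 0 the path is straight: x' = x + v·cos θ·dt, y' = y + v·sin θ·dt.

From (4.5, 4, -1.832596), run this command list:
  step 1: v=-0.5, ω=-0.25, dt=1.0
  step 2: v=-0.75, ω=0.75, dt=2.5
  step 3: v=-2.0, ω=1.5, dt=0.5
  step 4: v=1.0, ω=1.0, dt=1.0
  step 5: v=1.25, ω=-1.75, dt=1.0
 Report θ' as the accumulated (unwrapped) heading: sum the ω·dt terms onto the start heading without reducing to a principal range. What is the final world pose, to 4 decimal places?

step 1: θ'=-2.0826 (R=2.0000) → pose (4.6881, 4.4619, -2.0826)
step 2: θ'=-0.2076 (R=-1.0000) → pose (4.0224, 5.9301, -0.2076)
step 3: θ'=0.5424 (R=-1.3333) → pose (3.0593, 5.7674, 0.5424)
step 4: θ'=1.5424 (R=1.0000) → pose (3.5427, 6.5955, 1.5424)
step 5: θ'=-0.2076 (R=-0.7143) → pose (4.4039, 7.2741, -0.2076)

(4.4039, 7.2741, -0.2076)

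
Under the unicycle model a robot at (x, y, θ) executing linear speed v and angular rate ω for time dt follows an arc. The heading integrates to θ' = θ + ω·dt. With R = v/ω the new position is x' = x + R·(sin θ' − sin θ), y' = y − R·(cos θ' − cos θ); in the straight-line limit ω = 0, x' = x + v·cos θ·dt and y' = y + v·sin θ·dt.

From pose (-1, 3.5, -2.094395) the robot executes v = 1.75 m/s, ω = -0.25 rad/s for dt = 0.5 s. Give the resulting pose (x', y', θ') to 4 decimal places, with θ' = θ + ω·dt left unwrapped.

(-1.4837, 2.7715, -2.2194)

θ' = -2.0944 + -0.25·0.5 = -2.2194
R = v/ω = 1.75/-0.25 = -7.0000
x' = -1 + -7.0000·(sin -2.2194 − sin -2.0944) = -1.4837
y' = 3.5 − -7.0000·(cos -2.2194 − cos -2.0944) = 2.7715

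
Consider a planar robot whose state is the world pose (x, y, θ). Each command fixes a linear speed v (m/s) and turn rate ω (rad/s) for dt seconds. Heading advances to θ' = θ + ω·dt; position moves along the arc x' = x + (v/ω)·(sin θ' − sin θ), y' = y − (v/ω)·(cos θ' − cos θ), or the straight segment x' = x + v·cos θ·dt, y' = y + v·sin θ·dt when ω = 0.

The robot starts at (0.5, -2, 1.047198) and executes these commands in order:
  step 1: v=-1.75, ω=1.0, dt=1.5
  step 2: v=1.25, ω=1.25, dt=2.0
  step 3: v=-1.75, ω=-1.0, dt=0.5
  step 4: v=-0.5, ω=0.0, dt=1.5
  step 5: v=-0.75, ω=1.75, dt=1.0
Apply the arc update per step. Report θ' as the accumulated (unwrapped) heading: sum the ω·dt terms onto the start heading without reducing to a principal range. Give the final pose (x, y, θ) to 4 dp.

step 1: θ'=2.5472 (R=-1.7500) → pose (1.0355, -4.3249, 2.5472)
step 2: θ'=5.0472 (R=1.0000) → pose (-0.4689, -5.4819, 5.0472)
step 3: θ'=4.5472 (R=1.7500) → pose (-0.5423, -4.6191, 4.5472)
step 4: θ'=4.5472 (straight) → pose (-0.4190, -3.8793, 4.5472)
step 5: θ'=6.2972 (R=-0.4286) → pose (-0.8477, -3.3803, 6.2972)

(-0.8477, -3.3803, 6.2972)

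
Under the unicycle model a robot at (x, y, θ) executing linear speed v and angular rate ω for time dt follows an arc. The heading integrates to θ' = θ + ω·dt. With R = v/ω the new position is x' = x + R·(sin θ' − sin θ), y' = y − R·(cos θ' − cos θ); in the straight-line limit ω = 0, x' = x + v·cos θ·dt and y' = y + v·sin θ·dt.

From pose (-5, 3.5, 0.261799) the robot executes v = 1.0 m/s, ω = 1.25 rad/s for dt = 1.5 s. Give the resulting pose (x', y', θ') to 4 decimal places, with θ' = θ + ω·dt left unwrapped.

θ' = 0.2618 + 1.25·1.5 = 2.1368
R = v/ω = 1.0/1.25 = 0.8000
x' = -5 + 0.8000·(sin 2.1368 − sin 0.2618) = -4.5318
y' = 3.5 − 0.8000·(cos 2.1368 − cos 0.2618) = 4.7018

(-4.5318, 4.7018, 2.1368)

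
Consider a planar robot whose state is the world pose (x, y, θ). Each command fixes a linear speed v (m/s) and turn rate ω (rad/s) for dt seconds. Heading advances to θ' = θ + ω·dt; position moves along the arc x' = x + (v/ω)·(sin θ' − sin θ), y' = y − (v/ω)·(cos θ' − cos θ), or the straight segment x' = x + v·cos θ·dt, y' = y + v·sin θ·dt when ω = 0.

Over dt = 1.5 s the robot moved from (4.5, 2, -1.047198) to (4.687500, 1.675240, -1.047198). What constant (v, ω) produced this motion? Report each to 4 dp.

Δθ = -1.047198 − -1.047198 = 0.000000
ω = Δθ/dt = 0.000000/1.5 = 0.0000
ω = 0 → v = (Δx·cos θ + Δy·sin θ)/dt = 0.2500

v = 0.2500, ω = 0.0000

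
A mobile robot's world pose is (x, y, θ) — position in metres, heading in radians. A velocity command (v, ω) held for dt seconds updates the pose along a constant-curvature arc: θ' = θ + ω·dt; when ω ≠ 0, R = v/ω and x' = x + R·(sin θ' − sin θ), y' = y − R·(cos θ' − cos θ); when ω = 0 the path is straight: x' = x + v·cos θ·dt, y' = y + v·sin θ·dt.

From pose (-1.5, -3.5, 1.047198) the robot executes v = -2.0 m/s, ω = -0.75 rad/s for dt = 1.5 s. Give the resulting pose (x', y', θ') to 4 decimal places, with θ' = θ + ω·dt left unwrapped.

θ' = 1.0472 + -0.75·1.5 = -0.0778
R = v/ω = -2.0/-0.75 = 2.6667
x' = -1.5 + 2.6667·(sin -0.0778 − sin 1.0472) = -4.0167
y' = -3.5 − 2.6667·(cos -0.0778 − cos 1.0472) = -4.8253

(-4.0167, -4.8253, -0.0778)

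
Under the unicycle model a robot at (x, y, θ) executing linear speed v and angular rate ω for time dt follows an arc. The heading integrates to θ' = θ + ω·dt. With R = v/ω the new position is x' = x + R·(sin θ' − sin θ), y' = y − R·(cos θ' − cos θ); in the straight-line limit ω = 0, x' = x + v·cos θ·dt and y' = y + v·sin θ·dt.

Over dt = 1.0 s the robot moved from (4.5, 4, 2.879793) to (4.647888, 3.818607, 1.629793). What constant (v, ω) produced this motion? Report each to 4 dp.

v = -0.2500, ω = -1.2500

Δθ = 1.629793 − 2.879793 = -1.250000
ω = Δθ/dt = -1.250000/1.0 = -1.2500
R = −Δy/(cos θ' − cos θ) = 0.2000
v = R·ω = 0.2000·-1.2500 = -0.2500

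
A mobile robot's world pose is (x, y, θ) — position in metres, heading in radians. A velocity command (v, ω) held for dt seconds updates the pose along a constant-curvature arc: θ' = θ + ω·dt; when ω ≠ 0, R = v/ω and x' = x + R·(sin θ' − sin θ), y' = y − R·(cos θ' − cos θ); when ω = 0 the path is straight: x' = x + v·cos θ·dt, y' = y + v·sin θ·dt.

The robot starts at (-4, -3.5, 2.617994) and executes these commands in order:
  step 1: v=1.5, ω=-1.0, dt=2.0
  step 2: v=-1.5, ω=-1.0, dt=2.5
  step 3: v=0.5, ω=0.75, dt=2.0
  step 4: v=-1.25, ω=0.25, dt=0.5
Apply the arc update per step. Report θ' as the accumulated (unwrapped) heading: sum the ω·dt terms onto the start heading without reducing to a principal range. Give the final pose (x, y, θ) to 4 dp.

(-6.6230, 0.0769, -0.2570)

step 1: θ'=0.6180 (R=-1.5000) → pose (-4.1191, -0.9784, 0.6180)
step 2: θ'=-1.8820 (R=1.5000) → pose (-6.4161, 0.7035, -1.8820)
step 3: θ'=-0.3820 (R=0.6667) → pose (-6.0300, -0.1193, -0.3820)
step 4: θ'=-0.2570 (R=-5.0000) → pose (-6.6230, 0.0769, -0.2570)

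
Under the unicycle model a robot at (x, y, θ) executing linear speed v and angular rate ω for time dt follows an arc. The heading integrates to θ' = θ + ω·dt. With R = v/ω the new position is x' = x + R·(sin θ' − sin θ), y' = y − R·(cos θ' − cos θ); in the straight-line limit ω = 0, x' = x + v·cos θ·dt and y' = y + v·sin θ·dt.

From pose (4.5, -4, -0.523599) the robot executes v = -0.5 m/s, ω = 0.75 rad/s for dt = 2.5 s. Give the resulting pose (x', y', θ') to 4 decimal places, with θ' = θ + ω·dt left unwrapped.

θ' = -0.5236 + 0.75·2.5 = 1.3514
R = v/ω = -0.5/0.75 = -0.6667
x' = 4.5 + -0.6667·(sin 1.3514 − sin -0.5236) = 3.5160
y' = -4 − -0.6667·(cos 1.3514 − cos -0.5236) = -4.4323

(3.5160, -4.4323, 1.3514)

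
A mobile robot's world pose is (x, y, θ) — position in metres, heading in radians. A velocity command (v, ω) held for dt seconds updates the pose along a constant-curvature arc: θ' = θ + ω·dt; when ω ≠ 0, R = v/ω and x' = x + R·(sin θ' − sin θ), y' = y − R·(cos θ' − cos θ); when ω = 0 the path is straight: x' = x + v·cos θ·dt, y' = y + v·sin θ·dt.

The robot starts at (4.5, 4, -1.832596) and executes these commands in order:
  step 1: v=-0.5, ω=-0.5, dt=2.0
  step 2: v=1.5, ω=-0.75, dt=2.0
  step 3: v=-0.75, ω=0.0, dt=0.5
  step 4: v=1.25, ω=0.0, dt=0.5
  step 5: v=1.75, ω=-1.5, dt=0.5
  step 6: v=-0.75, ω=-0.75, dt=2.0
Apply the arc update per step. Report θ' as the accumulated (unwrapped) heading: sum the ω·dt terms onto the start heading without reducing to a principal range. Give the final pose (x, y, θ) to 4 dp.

step 1: θ'=-2.8326 (R=1.0000) → pose (5.1618, 4.6938, -2.8326)
step 2: θ'=-4.3326 (R=-2.0000) → pose (2.6961, 5.8576, -4.3326)
step 3: θ'=-4.3326 (straight) → pose (2.8352, 5.5094, -4.3326)
step 4: θ'=-4.3326 (straight) → pose (2.6035, 6.0898, -4.3326)
step 5: θ'=-5.0826 (R=-1.1667) → pose (2.5994, 6.9445, -5.0826)
step 6: θ'=-6.5826 (R=1.0000) → pose (1.3721, 6.3508, -6.5826)

(1.3721, 6.3508, -6.5826)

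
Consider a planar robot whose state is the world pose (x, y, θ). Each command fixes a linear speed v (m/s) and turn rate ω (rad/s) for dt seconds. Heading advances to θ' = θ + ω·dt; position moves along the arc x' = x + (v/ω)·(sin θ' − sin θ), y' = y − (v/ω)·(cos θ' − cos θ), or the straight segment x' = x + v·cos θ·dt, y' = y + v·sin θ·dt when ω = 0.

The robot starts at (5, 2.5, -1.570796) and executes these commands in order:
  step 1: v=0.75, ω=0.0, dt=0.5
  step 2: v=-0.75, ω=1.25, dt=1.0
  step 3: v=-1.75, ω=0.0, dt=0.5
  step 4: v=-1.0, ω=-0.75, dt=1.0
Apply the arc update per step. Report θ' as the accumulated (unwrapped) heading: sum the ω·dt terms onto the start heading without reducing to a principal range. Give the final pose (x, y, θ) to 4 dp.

(3.0092, 3.5964, -1.0708)

step 1: θ'=-1.5708 (straight) → pose (5.0000, 2.1250, -1.5708)
step 2: θ'=-0.3208 (R=-0.6000) → pose (4.5892, 2.6944, -0.3208)
step 3: θ'=-0.3208 (straight) → pose (3.7588, 2.9703, -0.3208)
step 4: θ'=-1.0708 (R=1.3333) → pose (3.0092, 3.5964, -1.0708)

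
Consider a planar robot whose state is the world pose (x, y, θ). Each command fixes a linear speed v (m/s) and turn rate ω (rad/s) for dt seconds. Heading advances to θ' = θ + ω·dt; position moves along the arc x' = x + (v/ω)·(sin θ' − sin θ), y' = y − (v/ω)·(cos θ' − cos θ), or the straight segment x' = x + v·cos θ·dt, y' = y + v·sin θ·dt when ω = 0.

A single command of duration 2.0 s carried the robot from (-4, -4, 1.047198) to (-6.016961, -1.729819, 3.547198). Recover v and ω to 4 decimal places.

v = 2.0000, ω = 1.2500

Δθ = 3.547198 − 1.047198 = 2.500000
ω = Δθ/dt = 2.500000/2.0 = 1.2500
R = −Δy/(cos θ' − cos θ) = 1.6000
v = R·ω = 1.6000·1.2500 = 2.0000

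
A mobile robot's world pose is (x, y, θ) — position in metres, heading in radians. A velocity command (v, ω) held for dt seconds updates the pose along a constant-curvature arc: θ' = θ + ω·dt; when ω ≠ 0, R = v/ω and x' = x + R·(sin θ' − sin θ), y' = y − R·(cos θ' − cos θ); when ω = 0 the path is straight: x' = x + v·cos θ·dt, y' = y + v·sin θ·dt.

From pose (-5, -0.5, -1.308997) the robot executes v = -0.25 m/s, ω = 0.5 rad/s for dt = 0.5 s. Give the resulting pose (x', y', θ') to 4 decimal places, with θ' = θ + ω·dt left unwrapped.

(-5.0470, -0.3845, -1.0590)

θ' = -1.3090 + 0.5·0.5 = -1.0590
R = v/ω = -0.25/0.5 = -0.5000
x' = -5 + -0.5000·(sin -1.0590 − sin -1.3090) = -5.0470
y' = -0.5 − -0.5000·(cos -1.0590 − cos -1.3090) = -0.3845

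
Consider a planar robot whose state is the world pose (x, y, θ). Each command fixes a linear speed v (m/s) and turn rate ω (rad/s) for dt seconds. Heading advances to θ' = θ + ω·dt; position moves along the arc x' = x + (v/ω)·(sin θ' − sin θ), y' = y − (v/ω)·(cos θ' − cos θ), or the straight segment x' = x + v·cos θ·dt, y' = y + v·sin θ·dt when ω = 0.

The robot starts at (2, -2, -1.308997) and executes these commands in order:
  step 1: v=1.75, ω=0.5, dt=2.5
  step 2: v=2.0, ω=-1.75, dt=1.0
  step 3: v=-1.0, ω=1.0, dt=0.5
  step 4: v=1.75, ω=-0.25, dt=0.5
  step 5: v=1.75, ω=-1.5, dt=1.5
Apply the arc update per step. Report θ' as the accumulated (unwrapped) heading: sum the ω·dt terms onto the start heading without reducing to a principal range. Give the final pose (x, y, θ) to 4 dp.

(4.6269, -7.5192, -3.6840)

step 1: θ'=-0.0590 (R=3.5000) → pose (5.1744, -4.5880, -0.0590)
step 2: θ'=-1.8090 (R=-1.1429) → pose (6.2176, -5.9986, -1.8090)
step 3: θ'=-1.3090 (R=-1.0000) → pose (6.2117, -5.5038, -1.3090)
step 4: θ'=-1.4340 (R=-7.0000) → pose (6.3849, -6.3609, -1.4340)
step 5: θ'=-3.6840 (R=-1.1667) → pose (4.6269, -7.5192, -3.6840)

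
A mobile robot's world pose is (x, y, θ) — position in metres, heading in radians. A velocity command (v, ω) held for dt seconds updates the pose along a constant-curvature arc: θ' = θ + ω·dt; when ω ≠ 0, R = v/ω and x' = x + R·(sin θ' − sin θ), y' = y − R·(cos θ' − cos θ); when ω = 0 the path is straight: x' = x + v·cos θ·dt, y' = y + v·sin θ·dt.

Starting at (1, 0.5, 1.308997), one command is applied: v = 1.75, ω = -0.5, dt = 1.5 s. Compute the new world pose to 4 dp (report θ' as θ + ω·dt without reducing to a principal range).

θ' = 1.3090 + -0.5·1.5 = 0.5590
R = v/ω = 1.75/-0.5 = -3.5000
x' = 1 + -3.5000·(sin 0.5590 − sin 1.3090) = 2.5246
y' = 0.5 − -3.5000·(cos 0.5590 − cos 1.3090) = 2.5614

(2.5246, 2.5614, 0.5590)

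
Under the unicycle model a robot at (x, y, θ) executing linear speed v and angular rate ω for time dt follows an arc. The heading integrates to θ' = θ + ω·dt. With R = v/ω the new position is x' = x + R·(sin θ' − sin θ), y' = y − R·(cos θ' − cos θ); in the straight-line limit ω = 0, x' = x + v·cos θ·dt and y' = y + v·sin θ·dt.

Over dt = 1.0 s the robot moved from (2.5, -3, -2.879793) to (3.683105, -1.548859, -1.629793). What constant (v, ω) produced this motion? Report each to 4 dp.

v = -2.0000, ω = 1.2500

Δθ = -1.629793 − -2.879793 = 1.250000
ω = Δθ/dt = 1.250000/1.0 = 1.2500
R = −Δy/(cos θ' − cos θ) = -1.6000
v = R·ω = -1.6000·1.2500 = -2.0000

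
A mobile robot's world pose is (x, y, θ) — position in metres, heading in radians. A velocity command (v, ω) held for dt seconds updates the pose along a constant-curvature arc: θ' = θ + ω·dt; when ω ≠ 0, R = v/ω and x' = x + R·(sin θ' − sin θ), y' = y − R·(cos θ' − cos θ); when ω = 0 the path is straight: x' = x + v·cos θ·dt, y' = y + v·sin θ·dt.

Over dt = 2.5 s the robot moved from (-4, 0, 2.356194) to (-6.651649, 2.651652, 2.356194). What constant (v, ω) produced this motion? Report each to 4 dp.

v = 1.5000, ω = 0.0000

Δθ = 2.356194 − 2.356194 = 0.000000
ω = Δθ/dt = 0.000000/2.5 = 0.0000
ω = 0 → v = (Δx·cos θ + Δy·sin θ)/dt = 1.5000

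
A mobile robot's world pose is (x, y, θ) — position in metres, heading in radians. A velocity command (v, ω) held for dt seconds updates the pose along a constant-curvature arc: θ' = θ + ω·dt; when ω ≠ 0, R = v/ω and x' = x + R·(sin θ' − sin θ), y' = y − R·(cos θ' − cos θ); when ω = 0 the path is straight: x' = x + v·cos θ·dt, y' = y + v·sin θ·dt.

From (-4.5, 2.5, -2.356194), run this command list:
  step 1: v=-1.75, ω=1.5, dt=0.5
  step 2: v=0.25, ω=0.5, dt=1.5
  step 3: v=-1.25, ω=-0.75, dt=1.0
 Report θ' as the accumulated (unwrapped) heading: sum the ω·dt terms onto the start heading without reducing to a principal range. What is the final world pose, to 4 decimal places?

step 1: θ'=-1.6062 (R=-1.1667) → pose (-4.1590, 3.2837, -1.6062)
step 2: θ'=-0.8562 (R=0.5000) → pose (-4.0370, 2.9383, -0.8562)
step 3: θ'=-1.6062 (R=1.6667) → pose (-4.4437, 4.0895, -1.6062)

(-4.4437, 4.0895, -1.6062)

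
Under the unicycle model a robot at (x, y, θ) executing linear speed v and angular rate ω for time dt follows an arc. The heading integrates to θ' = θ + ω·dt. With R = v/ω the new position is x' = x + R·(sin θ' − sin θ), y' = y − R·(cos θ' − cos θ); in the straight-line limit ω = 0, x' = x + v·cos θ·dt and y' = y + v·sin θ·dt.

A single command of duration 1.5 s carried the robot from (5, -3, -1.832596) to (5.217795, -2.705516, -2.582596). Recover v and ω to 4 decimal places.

v = -0.2500, ω = -0.5000

Δθ = -2.582596 − -1.832596 = -0.750000
ω = Δθ/dt = -0.750000/1.5 = -0.5000
R = −Δy/(cos θ' − cos θ) = 0.5000
v = R·ω = 0.5000·-0.5000 = -0.2500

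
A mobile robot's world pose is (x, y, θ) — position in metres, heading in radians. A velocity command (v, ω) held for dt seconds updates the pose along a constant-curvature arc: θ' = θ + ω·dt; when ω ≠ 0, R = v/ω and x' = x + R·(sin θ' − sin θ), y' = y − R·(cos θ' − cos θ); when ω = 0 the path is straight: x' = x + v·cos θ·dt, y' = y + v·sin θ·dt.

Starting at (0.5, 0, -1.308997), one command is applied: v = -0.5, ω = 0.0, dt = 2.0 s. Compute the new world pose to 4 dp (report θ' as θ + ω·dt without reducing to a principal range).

θ' = -1.3090 + 0.0·2.0 = -1.3090
ω = 0 → straight: x' = 0.5 + -0.5·cos(-1.3090)·2.0 = 0.2412
y' = 0 + -0.5·sin(-1.3090)·2.0 = 0.9659

(0.2412, 0.9659, -1.3090)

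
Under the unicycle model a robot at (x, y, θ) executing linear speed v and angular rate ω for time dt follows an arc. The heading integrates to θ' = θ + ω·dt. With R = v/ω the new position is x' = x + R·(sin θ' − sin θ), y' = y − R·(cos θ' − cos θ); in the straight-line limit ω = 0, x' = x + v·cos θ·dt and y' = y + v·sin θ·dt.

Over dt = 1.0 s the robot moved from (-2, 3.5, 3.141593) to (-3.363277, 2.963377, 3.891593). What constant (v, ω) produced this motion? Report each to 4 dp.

v = 1.5000, ω = 0.7500

Δθ = 3.891593 − 3.141593 = 0.750000
ω = Δθ/dt = 0.750000/1.0 = 0.7500
R = Δx/(sin θ' − sin θ) = 2.0000
v = R·ω = 2.0000·0.7500 = 1.5000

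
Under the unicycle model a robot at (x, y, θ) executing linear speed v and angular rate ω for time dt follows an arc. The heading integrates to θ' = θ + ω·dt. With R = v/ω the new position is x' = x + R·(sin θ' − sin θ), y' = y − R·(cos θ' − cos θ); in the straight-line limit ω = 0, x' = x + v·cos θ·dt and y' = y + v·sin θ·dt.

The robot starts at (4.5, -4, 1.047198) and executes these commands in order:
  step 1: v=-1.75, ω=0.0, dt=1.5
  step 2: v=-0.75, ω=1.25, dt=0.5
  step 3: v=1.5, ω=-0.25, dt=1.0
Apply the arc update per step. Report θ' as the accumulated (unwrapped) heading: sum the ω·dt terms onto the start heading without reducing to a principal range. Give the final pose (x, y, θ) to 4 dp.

step 1: θ'=1.0472 (straight) → pose (3.1875, -6.2733, 1.0472)
step 2: θ'=1.6722 (R=-0.6000) → pose (3.1102, -6.6341, 1.6722)
step 3: θ'=1.4222 (R=-6.0000) → pose (3.1455, -5.1384, 1.4222)

(3.1455, -5.1384, 1.4222)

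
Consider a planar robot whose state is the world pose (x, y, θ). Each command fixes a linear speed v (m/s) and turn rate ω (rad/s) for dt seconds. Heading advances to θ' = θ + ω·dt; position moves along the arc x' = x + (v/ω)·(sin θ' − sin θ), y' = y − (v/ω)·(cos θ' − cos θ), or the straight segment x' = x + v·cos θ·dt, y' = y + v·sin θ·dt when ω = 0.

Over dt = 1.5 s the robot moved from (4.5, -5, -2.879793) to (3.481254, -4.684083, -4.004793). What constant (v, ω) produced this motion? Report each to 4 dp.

Δθ = -4.004793 − -2.879793 = -1.125000
ω = Δθ/dt = -1.125000/1.5 = -0.7500
R = Δx/(sin θ' − sin θ) = -1.0000
v = R·ω = -1.0000·-0.7500 = 0.7500

v = 0.7500, ω = -0.7500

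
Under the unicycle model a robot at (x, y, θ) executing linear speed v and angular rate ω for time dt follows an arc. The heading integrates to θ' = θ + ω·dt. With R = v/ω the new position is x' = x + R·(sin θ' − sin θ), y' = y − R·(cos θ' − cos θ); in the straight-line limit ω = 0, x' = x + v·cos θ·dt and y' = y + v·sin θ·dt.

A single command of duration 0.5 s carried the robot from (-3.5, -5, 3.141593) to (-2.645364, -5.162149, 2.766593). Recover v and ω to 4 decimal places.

Δθ = 2.766593 − 3.141593 = -0.375000
ω = Δθ/dt = -0.375000/0.5 = -0.7500
R = Δx/(sin θ' − sin θ) = 2.3333
v = R·ω = 2.3333·-0.7500 = -1.7500

v = -1.7500, ω = -0.7500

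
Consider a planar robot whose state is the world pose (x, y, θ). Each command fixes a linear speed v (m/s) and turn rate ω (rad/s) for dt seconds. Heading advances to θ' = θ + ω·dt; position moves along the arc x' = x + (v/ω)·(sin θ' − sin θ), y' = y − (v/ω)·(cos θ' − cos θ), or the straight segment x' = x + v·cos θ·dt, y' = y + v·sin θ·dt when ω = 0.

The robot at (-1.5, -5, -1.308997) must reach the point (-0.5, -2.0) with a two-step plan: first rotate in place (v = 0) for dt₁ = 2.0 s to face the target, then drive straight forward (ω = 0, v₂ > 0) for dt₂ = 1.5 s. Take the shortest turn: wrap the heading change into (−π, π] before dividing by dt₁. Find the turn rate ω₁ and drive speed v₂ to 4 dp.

heading to target = atan2(-2−-5, -0.5−-1.5) = 1.2490
Δθ = wrap(1.2490 − -1.3090) = 2.5580; ω₁ = Δθ/dt₁ = 1.2790
distance = √((-0.5−-1.5)² + (-2−-5)²) = 3.1623; v₂ = distance/dt₂ = 2.1082

ω₁ = 1.2790, v₂ = 2.1082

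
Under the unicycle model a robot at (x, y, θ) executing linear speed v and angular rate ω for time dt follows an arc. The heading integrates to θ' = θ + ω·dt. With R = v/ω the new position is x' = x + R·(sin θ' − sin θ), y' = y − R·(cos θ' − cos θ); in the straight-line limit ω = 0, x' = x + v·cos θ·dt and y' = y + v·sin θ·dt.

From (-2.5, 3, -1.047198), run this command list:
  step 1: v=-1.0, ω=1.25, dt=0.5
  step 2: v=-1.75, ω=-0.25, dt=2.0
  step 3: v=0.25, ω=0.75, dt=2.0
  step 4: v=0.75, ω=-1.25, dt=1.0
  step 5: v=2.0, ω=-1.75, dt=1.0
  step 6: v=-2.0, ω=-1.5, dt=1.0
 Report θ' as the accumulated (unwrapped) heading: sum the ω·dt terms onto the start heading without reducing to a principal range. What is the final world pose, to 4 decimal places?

(-2.5679, 3.5661, -3.9222)

step 1: θ'=-0.4222 (R=-0.8000) → pose (-2.8650, 3.3298, -0.4222)
step 2: θ'=-0.9222 (R=7.0000) → pose (-5.5752, 5.4866, -0.9222)
step 3: θ'=0.5778 (R=0.3333) → pose (-5.1275, 5.4087, 0.5778)
step 4: θ'=-0.6722 (R=-0.6000) → pose (-4.4261, 5.3756, -0.6722)
step 5: θ'=-2.4222 (R=-1.1429) → pose (-4.3847, 3.6217, -2.4222)
step 6: θ'=-3.9222 (R=1.3333) → pose (-2.5679, 3.5661, -3.9222)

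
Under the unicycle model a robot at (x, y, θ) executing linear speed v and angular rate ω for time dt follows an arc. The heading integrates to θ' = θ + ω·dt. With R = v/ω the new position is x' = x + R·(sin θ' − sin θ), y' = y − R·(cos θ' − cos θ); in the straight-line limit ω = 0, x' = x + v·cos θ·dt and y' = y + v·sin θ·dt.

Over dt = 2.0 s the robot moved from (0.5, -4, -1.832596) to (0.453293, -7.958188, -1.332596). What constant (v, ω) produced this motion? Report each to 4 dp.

Δθ = -1.332596 − -1.832596 = 0.500000
ω = Δθ/dt = 0.500000/2.0 = 0.2500
R = −Δy/(cos θ' − cos θ) = 8.0000
v = R·ω = 8.0000·0.2500 = 2.0000

v = 2.0000, ω = 0.2500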